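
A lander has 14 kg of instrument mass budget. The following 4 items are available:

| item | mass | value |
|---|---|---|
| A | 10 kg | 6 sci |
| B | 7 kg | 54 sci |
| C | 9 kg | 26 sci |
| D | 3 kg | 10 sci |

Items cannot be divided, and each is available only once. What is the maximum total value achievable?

64 sci

This is a 0/1 knapsack; check combinations near the capacity.
- B+D: mass 7+3=10, value 54+10=64
- B: mass 7, value 54
- C+D: mass 9+3=12, value 26+10=36
- C: mass 9, value 26
- A+D: mass 10+3=13, value 6+10=16
Best: 64 sci.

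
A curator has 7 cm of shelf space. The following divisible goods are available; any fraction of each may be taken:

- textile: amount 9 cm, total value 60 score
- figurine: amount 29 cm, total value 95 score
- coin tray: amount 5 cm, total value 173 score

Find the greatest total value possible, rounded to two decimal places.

186.33

Take in order of value per unit:
- coin tray (173/5 per unit): all 5 → value 173, running total 173.00
- textile (60/9 per unit): 2 of 9 → value 2×60/9 = 13.3333, running total 186.33
Total 186.33.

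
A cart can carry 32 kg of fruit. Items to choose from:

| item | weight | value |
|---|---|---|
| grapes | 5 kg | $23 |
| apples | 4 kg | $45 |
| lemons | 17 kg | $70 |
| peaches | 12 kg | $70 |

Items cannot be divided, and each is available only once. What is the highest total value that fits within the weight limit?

Check high-value combinations within 32 kg:
- lemons+peaches: weight 17+12=29, value 70+70=140
- grapes+apples+peaches: weight 5+4+12=21, value 23+45+70=138
- grapes+apples+lemons: weight 5+4+17=26, value 23+45+70=138
Best: $140.

$140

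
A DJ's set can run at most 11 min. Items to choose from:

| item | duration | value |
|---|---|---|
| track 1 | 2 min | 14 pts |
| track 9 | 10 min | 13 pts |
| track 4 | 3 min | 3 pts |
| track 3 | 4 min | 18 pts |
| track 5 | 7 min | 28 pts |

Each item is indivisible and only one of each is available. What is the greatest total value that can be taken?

46 pts

Check high-value combinations within 11 min:
- track 3+track 5: duration 4+7=11, value 18+28=46
- track 1+track 5: duration 2+7=9, value 14+28=42
- track 1+track 4+track 3: duration 2+3+4=9, value 14+3+18=35
- track 1+track 3: duration 2+4=6, value 14+18=32
Best: 46 pts.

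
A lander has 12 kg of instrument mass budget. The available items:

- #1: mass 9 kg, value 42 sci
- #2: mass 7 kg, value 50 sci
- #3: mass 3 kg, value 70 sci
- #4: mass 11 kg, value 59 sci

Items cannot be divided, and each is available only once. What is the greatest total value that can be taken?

120 sci

Check high-value combinations within 12 kg:
- #2+#3: mass 7+3=10, value 50+70=120
- #1+#3: mass 9+3=12, value 42+70=112
- #3: mass 3, value 70
- #4: mass 11, value 59
- #2: mass 7, value 50
Best: 120 sci.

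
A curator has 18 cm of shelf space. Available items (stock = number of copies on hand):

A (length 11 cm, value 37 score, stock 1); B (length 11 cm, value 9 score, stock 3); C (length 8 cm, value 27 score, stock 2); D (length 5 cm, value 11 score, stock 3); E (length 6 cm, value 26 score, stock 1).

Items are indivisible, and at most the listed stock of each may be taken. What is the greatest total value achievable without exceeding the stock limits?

63 score

Top feasible selections:
- 1×A + 1×E: length 17, value 63
- 2×C: length 16, value 54
- 1×C + 1×E: length 14, value 53
- 1×C + 2×D: length 18, value 49
Best: 63 score.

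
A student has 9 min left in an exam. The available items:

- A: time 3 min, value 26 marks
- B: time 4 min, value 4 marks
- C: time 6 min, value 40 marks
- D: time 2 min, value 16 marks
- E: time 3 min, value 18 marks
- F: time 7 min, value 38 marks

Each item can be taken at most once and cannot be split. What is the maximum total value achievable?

66 marks

Check high-value combinations within 9 min:
- A+C: time 3+6=9, value 26+40=66
- A+D+E: time 3+2+3=8, value 26+16+18=60
- C+E: time 6+3=9, value 40+18=58
Best: 66 marks.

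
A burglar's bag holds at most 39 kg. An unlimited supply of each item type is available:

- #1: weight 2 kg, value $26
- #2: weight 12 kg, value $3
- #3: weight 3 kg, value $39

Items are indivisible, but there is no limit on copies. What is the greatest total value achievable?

Best value-per-unit is #1 at 26/2; filling with it alone gives 19×26 = 494.
Optimal mix: 18×#1 + 1×#3 → weight 39, value 507.

$507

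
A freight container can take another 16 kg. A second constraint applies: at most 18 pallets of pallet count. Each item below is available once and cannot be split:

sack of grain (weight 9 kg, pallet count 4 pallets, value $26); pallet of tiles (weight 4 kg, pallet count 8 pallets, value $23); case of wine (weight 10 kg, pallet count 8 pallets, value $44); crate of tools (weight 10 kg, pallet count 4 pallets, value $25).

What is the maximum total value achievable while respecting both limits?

$67

Feasible sets respecting both limits:
- pallet of tiles+case of wine: weight 14, pallet count 16, value 67
- sack of grain+pallet of tiles: weight 13, pallet count 12, value 49
- pallet of tiles+crate of tools: weight 14, pallet count 12, value 48
- case of wine: weight 10, pallet count 8, value 44
Best: $67.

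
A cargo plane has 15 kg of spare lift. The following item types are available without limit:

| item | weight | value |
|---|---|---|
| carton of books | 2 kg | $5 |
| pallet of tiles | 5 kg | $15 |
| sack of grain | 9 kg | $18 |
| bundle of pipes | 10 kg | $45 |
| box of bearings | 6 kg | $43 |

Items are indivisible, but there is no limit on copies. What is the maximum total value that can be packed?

Best value-per-unit is box of bearings at 43/6; filling with it alone gives 2×43 = 86.
Optimal mix: 1×carton of books + 2×box of bearings → weight 14, value 91.

$91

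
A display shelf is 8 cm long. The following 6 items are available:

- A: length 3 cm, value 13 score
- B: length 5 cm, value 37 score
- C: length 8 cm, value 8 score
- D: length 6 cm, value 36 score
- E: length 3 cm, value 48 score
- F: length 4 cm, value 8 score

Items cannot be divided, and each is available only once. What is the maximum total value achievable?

Check high-value combinations within 8 cm:
- B+E: length 5+3=8, value 37+48=85
- A+E: length 3+3=6, value 13+48=61
- E+F: length 3+4=7, value 48+8=56
Best: 85 score.

85 score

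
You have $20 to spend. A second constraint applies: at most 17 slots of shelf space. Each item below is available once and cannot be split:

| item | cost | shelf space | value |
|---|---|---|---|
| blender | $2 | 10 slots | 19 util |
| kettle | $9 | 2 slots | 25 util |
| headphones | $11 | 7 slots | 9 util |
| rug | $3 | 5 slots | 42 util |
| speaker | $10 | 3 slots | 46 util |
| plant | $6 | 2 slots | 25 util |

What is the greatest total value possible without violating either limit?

113 util

Feasible sets respecting both limits:
- rug+speaker+plant: cost 19, shelf space 10, value 113
- kettle+rug+plant: cost 18, shelf space 9, value 92
- blender+speaker+plant: cost 18, shelf space 15, value 90
- rug+speaker: cost 13, shelf space 8, value 88
Best: 113 util.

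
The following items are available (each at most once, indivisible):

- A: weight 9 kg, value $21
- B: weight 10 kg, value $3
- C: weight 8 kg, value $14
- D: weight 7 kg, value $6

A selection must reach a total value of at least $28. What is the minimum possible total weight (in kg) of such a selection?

17

Subsets with value ≥ 28, sorted by total weight:
- A+C: weight 17, value 35
- A+C+D: weight 24, value 41
- A+B+D: weight 26, value 30
- A+B+C: weight 27, value 38
Minimum weight: 17 kg.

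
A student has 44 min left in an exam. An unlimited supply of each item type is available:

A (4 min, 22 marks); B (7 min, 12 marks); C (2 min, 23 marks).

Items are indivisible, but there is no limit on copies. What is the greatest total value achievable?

506 marks

Best value-per-unit is C at 23/2, and filling with it alone uses time 22×2=44. No mix of the others beats 22×23 = 506.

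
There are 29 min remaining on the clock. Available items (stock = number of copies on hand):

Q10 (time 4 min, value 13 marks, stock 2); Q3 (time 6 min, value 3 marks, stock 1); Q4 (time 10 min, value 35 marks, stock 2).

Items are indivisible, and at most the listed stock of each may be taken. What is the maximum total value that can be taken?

96 marks

Best selections within time 29 and stock limits:
- 2×Q10 + 2×Q4: time 28, value 96
- 1×Q10 + 2×Q4: time 24, value 83
- 1×Q3 + 2×Q4: time 26, value 73
Best: 96 marks.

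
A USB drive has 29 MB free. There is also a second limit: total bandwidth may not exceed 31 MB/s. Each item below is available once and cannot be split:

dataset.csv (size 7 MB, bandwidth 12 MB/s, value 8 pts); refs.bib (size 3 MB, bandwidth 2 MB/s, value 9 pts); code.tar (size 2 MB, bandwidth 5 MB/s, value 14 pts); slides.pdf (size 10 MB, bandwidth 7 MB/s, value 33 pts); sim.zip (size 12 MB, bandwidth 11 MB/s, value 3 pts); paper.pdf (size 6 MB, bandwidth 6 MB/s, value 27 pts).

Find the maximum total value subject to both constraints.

83 pts

Feasible sets respecting both limits:
- refs.bib+code.tar+slides.pdf+paper.pdf: size 21, bandwidth 20, value 83
- dataset.csv+code.tar+slides.pdf+paper.pdf: size 25, bandwidth 30, value 82
- dataset.csv+refs.bib+slides.pdf+paper.pdf: size 26, bandwidth 27, value 77
- code.tar+slides.pdf+paper.pdf: size 18, bandwidth 18, value 74
Best: 83 pts.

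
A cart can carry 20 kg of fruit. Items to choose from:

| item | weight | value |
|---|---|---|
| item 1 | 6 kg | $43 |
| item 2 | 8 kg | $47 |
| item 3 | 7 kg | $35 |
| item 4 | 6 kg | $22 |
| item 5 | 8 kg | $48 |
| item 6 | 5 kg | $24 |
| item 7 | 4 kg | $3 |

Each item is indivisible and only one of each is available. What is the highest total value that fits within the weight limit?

$115

Check high-value combinations within 20 kg:
- item 1+item 5+item 6: weight 6+8+5=19, value 43+48+24=115
- item 1+item 2+item 6: weight 6+8+5=19, value 43+47+24=114
- item 1+item 4+item 5: weight 6+6+8=20, value 43+22+48=113
Best: $115.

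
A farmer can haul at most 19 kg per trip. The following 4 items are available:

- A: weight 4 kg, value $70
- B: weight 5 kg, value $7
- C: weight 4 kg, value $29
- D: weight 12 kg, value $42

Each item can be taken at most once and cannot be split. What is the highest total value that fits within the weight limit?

This is a 0/1 knapsack; check combinations near the capacity.
- A+D: weight 4+12=16, value 70+42=112
- A+B+C: weight 4+5+4=13, value 70+7+29=106
- A+C: weight 4+4=8, value 70+29=99
- A+B: weight 4+5=9, value 70+7=77
Best: $112.

$112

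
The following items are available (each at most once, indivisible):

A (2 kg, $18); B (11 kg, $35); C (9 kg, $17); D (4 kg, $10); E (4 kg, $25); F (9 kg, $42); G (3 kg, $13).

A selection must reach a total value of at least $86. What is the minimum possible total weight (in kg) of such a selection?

Subsets with value ≥ 86, sorted by total weight:
- A+E+F+G: weight 18, value 98
- A+D+E+F: weight 19, value 95
- A+B+E+G: weight 20, value 91
- D+E+F+G: weight 20, value 90
Minimum weight: 18 kg.

18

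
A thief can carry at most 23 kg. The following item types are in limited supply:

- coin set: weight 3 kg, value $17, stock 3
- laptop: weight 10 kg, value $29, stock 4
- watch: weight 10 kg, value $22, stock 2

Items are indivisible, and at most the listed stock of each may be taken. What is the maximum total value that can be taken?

Best selections within weight 23 and stock limits:
- 3×coin set + 1×laptop: weight 19, value 80
- 1×coin set + 2×laptop: weight 23, value 75
- 3×coin set + 1×watch: weight 19, value 73
- 1×coin set + 1×laptop + 1×watch: weight 23, value 68
Best: $80.

$80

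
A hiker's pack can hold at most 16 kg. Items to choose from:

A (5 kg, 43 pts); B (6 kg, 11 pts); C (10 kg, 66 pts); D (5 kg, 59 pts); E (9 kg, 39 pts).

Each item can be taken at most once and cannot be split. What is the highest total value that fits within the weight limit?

125 pts

Check high-value combinations within 16 kg:
- C+D: weight 10+5=15, value 66+59=125
- A+B+D: weight 5+6+5=16, value 43+11+59=113
- A+C: weight 5+10=15, value 43+66=109
- A+D: weight 5+5=10, value 43+59=102
- D+E: weight 5+9=14, value 59+39=98
Best: 125 pts.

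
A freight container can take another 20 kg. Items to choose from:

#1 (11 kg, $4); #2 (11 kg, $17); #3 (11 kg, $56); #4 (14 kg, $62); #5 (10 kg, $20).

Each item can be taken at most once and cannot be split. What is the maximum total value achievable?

$62

Check high-value combinations within 20 kg:
- #4: weight 14, value 62
- #3: weight 11, value 56
- #5: weight 10, value 20
Best: $62.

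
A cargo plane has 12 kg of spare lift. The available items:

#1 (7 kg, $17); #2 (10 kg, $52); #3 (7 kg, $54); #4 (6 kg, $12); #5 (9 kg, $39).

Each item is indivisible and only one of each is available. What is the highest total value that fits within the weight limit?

$54

Check high-value combinations within 12 kg:
- #3: weight 7, value 54
- #2: weight 10, value 52
- #5: weight 9, value 39
- #1: weight 7, value 17
- #4: weight 6, value 12
Best: $54.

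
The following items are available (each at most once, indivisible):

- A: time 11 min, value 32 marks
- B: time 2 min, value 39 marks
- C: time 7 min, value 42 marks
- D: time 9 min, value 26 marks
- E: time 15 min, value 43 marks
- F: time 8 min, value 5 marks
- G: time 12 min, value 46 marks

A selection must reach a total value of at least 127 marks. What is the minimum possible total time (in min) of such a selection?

Subsets with value ≥ 127, sorted by total time:
- B+C+G: time 21, value 127
- A+B+C+D: time 29, value 139
- B+C+F+G: time 29, value 132
- B+E+G: time 29, value 128
Minimum time: 21 min.

21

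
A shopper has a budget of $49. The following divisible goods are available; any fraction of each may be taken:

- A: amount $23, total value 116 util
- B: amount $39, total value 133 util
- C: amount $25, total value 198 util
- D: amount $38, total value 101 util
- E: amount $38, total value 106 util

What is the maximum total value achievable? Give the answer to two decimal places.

Take in order of value per unit:
- C (198/25 per unit): all 25 → value 198, running total 198.00
- A (116/23 per unit): all 23 → value 116, running total 314.00
- B (133/39 per unit): 1 of 39 → value 1×133/39 = 3.4103, running total 317.41
Total 317.41.

317.41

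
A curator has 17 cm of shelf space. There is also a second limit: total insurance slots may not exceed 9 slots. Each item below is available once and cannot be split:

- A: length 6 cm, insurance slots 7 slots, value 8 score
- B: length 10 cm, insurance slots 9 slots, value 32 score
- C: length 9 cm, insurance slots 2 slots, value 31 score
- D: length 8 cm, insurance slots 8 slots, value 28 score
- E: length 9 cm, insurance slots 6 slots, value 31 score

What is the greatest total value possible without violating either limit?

Feasible sets respecting both limits:
- A+C: length 15, insurance slots 9, value 39
- B: length 10, insurance slots 9, value 32
- C: length 9, insurance slots 2, value 31
Best: 39 score.

39 score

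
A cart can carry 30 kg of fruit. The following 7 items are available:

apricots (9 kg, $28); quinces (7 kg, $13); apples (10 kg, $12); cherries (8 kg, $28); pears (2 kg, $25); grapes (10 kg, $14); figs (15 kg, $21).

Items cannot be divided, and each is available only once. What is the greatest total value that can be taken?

Check high-value combinations within 30 kg:
- apricots+cherries+pears+grapes: weight 9+8+2+10=29, value 28+28+25+14=95
- apricots+quinces+cherries+pears: weight 9+7+8+2=26, value 28+13+28+25=94
- apricots+apples+cherries+pears: weight 9+10+8+2=29, value 28+12+28+25=93
- apricots+cherries+pears: weight 9+8+2=19, value 28+28+25=81
Best: $95.

$95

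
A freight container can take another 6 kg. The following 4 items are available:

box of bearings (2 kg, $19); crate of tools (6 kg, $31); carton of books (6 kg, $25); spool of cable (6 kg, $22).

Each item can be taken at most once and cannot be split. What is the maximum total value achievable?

$31

Check high-value combinations within 6 kg:
- crate of tools: weight 6, value 31
- carton of books: weight 6, value 25
- spool of cable: weight 6, value 22
- box of bearings: weight 2, value 19
Best: $31.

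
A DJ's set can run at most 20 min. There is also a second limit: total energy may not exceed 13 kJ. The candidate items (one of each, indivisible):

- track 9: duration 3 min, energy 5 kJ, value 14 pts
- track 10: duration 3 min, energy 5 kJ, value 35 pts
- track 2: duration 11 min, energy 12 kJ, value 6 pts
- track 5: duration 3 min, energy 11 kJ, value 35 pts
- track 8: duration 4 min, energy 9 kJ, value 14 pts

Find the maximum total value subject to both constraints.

Feasible sets respecting both limits:
- track 9+track 10: duration 6, energy 10, value 49
- track 10: duration 3, energy 5, value 35
- track 5: duration 3, energy 11, value 35
Best: 49 pts.

49 pts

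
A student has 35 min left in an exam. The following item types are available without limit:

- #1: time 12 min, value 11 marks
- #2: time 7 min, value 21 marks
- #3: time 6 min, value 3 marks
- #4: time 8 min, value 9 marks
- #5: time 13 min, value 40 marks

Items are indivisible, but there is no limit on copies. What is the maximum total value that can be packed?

Best value-per-unit is #5 at 40/13; filling with it alone gives 2×40 = 80.
Optimal mix: 5×#2 → time 35, value 105.

105 marks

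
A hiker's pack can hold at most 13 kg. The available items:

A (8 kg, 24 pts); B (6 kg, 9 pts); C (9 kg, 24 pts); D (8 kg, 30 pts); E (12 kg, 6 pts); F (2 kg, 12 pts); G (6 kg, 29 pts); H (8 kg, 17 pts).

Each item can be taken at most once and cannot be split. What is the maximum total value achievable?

42 pts

Check high-value combinations within 13 kg:
- D+F: weight 8+2=10, value 30+12=42
- F+G: weight 2+6=8, value 12+29=41
- B+G: weight 6+6=12, value 9+29=38
Best: 42 pts.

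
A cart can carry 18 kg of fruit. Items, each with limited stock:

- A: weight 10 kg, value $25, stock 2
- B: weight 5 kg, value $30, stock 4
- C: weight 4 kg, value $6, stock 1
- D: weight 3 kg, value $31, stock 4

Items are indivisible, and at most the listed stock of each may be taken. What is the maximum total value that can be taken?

$154

Top feasible selections:
- 1×B + 4×D: weight 17, value 154
- 1×C + 4×D: weight 16, value 130
Best: $154.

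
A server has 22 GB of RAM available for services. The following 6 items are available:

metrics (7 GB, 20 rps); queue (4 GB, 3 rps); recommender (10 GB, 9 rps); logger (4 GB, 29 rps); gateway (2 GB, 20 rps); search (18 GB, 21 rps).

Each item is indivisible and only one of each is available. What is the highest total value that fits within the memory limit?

72 rps

Check high-value combinations within 22 GB:
- metrics+queue+logger+gateway: memory 7+4+4+2=17, value 20+3+29+20=72
- metrics+logger+gateway: memory 7+4+2=13, value 20+29+20=69
- queue+recommender+logger+gateway: memory 4+10+4+2=20, value 3+9+29+20=61
- recommender+logger+gateway: memory 10+4+2=16, value 9+29+20=58
- metrics+recommender+logger: memory 7+10+4=21, value 20+9+29=58
Best: 72 rps.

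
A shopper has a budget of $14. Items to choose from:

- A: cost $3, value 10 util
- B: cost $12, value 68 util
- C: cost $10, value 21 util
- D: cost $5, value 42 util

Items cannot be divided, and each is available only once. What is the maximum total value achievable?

Check high-value combinations within $14:
- B: cost 12, value 68
- A+D: cost 3+5=8, value 10+42=52
- D: cost 5, value 42
- A+C: cost 3+10=13, value 10+21=31
- C: cost 10, value 21
Best: 68 util.

68 util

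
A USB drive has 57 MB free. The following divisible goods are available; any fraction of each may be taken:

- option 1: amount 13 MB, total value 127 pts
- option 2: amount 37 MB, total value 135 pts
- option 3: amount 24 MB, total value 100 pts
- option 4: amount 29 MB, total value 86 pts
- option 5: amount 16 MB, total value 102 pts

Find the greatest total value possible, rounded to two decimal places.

343.59

Take in order of value per unit:
- option 1 (127/13 per unit): all 13 → value 127, running total 127.00
- option 5 (102/16 per unit): all 16 → value 102, running total 229.00
- option 3 (100/24 per unit): all 24 → value 100, running total 329.00
- option 2 (135/37 per unit): 4 of 37 → value 4×135/37 = 14.5946, running total 343.59
Total 343.59.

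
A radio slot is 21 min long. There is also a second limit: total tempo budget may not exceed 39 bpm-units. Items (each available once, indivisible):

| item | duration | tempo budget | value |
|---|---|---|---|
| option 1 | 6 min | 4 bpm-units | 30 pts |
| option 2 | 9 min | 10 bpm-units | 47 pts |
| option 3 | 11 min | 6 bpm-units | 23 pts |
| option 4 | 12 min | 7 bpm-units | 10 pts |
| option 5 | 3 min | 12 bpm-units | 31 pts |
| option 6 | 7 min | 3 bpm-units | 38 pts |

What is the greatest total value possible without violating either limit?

116 pts

Feasible sets respecting both limits:
- option 2+option 5+option 6: duration 19, tempo budget 25, value 116
- option 1+option 2+option 5: duration 18, tempo budget 26, value 108
- option 1+option 5+option 6: duration 16, tempo budget 19, value 99
- option 3+option 5+option 6: duration 21, tempo budget 21, value 92
Best: 116 pts.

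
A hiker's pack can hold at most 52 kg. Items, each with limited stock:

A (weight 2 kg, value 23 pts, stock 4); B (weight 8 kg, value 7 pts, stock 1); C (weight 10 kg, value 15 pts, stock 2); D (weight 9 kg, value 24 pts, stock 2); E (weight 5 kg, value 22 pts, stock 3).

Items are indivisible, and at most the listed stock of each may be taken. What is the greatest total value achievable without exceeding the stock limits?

Top feasible selections:
- 4×A + 1×C + 2×D + 3×E: weight 51, value 221
- 4×A + 1×B + 2×D + 3×E: weight 49, value 213
Best: 221 pts.

221 pts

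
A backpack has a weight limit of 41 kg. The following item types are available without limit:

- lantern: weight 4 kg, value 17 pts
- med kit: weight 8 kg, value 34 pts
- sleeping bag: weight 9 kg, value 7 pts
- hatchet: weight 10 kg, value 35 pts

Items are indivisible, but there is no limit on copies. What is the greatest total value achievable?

170 pts

Best value-per-unit is lantern at 17/4, and filling with it alone uses weight 10×4=40. No mix of the others beats 10×17 = 170.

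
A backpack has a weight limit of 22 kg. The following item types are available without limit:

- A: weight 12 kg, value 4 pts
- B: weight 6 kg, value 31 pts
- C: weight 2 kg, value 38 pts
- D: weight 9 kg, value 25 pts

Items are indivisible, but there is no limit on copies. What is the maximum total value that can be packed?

418 pts

Best value-per-unit is C at 38/2, and filling with it alone uses weight 11×2=22. No mix of the others beats 11×38 = 418.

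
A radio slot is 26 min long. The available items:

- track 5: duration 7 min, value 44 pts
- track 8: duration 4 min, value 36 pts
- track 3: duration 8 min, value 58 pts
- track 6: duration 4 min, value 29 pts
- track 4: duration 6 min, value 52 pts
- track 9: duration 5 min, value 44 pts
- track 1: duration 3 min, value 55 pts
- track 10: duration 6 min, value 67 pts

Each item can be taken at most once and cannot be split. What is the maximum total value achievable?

This is a 0/1 knapsack; check combinations near the capacity.
- track 8+track 3+track 9+track 1+track 10: duration 4+8+5+3+6=26, value 36+58+44+55+67=260
- track 8+track 4+track 9+track 1+track 10: duration 4+6+5+3+6=24, value 36+52+44+55+67=254
- track 5+track 8+track 4+track 1+track 10: duration 7+4+6+3+6=26, value 44+36+52+55+67=254
- track 3+track 6+track 9+track 1+track 10: duration 8+4+5+3+6=26, value 58+29+44+55+67=253
Best: 260 pts.

260 pts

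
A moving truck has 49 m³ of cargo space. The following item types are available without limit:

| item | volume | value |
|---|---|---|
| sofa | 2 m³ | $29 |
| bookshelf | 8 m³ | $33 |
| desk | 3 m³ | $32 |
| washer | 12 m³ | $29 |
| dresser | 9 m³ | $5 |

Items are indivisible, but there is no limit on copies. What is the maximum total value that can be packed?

$699

Best value-per-unit is sofa at 29/2; filling with it alone gives 24×29 = 696.
Optimal mix: 23×sofa + 1×desk → volume 49, value 699.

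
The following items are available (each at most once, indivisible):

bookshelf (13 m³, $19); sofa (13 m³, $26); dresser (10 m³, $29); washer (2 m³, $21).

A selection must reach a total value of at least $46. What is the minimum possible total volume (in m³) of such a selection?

Subsets with value ≥ 46, sorted by total volume:
- dresser+washer: volume 12, value 50
- sofa+washer: volume 15, value 47
- sofa+dresser: volume 23, value 55
Minimum volume: 12 m³.

12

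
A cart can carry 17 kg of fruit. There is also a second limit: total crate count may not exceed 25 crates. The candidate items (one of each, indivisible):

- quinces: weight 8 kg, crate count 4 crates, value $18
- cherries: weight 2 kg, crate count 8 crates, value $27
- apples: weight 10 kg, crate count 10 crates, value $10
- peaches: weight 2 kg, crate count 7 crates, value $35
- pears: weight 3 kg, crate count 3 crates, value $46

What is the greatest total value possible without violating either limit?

$126

Feasible sets respecting both limits:
- quinces+cherries+peaches+pears: weight 15, crate count 22, value 126
- cherries+peaches+pears: weight 7, crate count 18, value 108
- quinces+peaches+pears: weight 13, crate count 14, value 99
- quinces+cherries+pears: weight 13, crate count 15, value 91
Best: $126.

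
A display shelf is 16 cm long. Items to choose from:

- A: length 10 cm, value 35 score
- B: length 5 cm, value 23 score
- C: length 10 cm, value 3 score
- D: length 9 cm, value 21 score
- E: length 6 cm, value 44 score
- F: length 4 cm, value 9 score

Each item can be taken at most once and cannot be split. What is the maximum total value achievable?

79 score

This is a 0/1 knapsack; check combinations near the capacity.
- A+E: length 10+6=16, value 35+44=79
- B+E+F: length 5+6+4=15, value 23+44+9=76
- B+E: length 5+6=11, value 23+44=67
Best: 79 score.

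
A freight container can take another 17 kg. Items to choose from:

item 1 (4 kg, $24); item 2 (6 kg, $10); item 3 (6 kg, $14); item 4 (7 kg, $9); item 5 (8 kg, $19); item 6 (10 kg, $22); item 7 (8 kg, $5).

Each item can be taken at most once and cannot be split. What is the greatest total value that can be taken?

$48

Check high-value combinations within 17 kg:
- item 1+item 2+item 3: weight 4+6+6=16, value 24+10+14=48
- item 1+item 3+item 4: weight 4+6+7=17, value 24+14+9=47
- item 1+item 6: weight 4+10=14, value 24+22=46
Best: $48.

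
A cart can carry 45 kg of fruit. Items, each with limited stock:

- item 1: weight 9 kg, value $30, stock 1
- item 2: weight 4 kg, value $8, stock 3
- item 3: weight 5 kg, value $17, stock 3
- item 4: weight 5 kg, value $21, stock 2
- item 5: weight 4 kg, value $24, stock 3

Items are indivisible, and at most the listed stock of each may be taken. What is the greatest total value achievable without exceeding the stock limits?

$186

Top feasible selections:
- 1×item 1 + 1×item 2 + 2×item 3 + 2×item 4 + 3×item 5: weight 45, value 186
- 1×item 1 + 1×item 2 + 3×item 3 + 1×item 4 + 3×item 5: weight 45, value 182
Best: $186.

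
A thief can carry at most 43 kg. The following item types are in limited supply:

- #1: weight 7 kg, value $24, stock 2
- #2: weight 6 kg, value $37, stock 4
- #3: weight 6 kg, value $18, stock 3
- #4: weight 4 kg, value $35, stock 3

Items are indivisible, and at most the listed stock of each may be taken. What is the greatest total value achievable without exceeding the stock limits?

Best selections within weight 43 and stock limits:
- 1×#1 + 4×#2 + 3×#4: weight 43, value 277
- 4×#2 + 1×#3 + 3×#4: weight 42, value 271
Best: $277.

$277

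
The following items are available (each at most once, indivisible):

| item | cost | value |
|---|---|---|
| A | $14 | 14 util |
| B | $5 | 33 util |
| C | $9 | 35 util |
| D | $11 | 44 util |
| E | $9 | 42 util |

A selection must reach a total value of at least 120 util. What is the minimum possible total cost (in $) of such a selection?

Subsets with value ≥ 120, sorted by total cost:
- C+D+E: cost 29, value 121
- B+C+D+E: cost 34, value 154
- A+B+C+E: cost 37, value 124
- A+B+D+E: cost 39, value 133
Minimum cost: 29 $.

29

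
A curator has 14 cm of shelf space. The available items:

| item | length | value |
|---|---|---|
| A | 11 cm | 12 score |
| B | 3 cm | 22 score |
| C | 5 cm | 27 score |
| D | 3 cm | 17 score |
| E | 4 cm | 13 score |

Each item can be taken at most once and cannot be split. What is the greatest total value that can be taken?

Check high-value combinations within 14 cm:
- B+C+D: length 3+5+3=11, value 22+27+17=66
- B+C+E: length 3+5+4=12, value 22+27+13=62
- C+D+E: length 5+3+4=12, value 27+17+13=57
- B+D+E: length 3+3+4=10, value 22+17+13=52
Best: 66 score.

66 score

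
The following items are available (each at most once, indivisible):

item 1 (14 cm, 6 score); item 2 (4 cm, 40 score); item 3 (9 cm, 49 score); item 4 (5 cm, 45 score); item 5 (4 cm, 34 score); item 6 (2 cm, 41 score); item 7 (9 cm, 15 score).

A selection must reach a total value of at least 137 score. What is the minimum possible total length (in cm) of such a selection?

Subsets with value ≥ 137, sorted by total length:
- item 2+item 4+item 5+item 6: length 15, value 160
- item 2+item 3+item 5+item 6: length 19, value 164
Minimum length: 15 cm.

15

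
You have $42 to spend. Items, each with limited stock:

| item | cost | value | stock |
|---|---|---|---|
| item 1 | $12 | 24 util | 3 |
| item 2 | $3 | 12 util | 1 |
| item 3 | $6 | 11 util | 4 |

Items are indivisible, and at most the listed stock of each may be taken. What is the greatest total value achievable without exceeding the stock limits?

84 util

Best selections within cost 42 and stock limits:
- 3×item 1 + 1×item 2: cost 39, value 84
- 3×item 1 + 1×item 3: cost 42, value 83
- 2×item 1 + 1×item 2 + 2×item 3: cost 39, value 82
- 2×item 1 + 3×item 3: cost 42, value 81
Best: 84 util.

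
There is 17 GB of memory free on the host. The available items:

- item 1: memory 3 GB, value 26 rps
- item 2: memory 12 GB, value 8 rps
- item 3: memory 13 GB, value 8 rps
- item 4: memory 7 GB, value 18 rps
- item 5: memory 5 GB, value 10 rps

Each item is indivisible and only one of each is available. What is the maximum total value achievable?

54 rps

Check high-value combinations within 17 GB:
- item 1+item 4+item 5: memory 3+7+5=15, value 26+18+10=54
- item 1+item 4: memory 3+7=10, value 26+18=44
- item 1+item 5: memory 3+5=8, value 26+10=36
- item 1+item 2: memory 3+12=15, value 26+8=34
- item 1+item 3: memory 3+13=16, value 26+8=34
Best: 54 rps.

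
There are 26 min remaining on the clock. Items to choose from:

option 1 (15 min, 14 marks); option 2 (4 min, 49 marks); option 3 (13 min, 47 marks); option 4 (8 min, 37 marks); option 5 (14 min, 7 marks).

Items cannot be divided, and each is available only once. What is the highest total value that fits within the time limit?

Check high-value combinations within 26 min:
- option 2+option 3+option 4: time 4+13+8=25, value 49+47+37=133
- option 2+option 3: time 4+13=17, value 49+47=96
- option 2+option 4+option 5: time 4+8+14=26, value 49+37+7=93
Best: 133 marks.

133 marks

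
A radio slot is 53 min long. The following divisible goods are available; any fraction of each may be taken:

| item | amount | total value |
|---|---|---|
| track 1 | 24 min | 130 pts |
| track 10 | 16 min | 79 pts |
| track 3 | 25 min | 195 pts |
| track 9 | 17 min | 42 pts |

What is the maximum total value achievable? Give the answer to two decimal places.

Take in order of value per unit:
- track 3 (195/25 per unit): all 25 → value 195, running total 195.00
- track 1 (130/24 per unit): all 24 → value 130, running total 325.00
- track 10 (79/16 per unit): 4 of 16 → value 4×79/16 = 19.7500, running total 344.75
Total 344.75.

344.75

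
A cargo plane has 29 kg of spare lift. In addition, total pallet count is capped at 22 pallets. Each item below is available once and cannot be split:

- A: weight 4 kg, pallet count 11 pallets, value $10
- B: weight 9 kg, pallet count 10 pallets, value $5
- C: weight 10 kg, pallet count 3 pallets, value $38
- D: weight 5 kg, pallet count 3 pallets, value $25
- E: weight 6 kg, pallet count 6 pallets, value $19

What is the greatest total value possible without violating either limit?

Feasible sets respecting both limits:
- C+D+E: weight 21, pallet count 12, value 82
- A+C+D: weight 19, pallet count 17, value 73
- B+C+D: weight 24, pallet count 16, value 68
Best: $82.

$82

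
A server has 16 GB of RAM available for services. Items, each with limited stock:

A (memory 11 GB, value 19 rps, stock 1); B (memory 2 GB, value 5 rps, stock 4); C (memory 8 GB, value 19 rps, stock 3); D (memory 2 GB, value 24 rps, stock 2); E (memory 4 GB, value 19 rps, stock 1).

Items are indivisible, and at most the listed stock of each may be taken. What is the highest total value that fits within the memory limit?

Best selections within memory 16 and stock limits:
- 4×B + 2×D + 1×E: memory 16, value 87
- 1×C + 2×D + 1×E: memory 16, value 86
- 3×B + 2×D + 1×E: memory 14, value 82
Best: 87 rps.

87 rps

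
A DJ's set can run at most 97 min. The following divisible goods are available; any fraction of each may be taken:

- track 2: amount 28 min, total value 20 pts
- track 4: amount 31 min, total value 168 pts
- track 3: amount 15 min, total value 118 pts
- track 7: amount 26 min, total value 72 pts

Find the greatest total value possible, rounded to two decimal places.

375.86

Take in order of value per unit:
- track 3 (118/15 per unit): all 15 → value 118, running total 118.00
- track 4 (168/31 per unit): all 31 → value 168, running total 286.00
- track 7 (72/26 per unit): all 26 → value 72, running total 358.00
- track 2 (20/28 per unit): 25 of 28 → value 25×20/28 = 17.8571, running total 375.86
Total 375.86.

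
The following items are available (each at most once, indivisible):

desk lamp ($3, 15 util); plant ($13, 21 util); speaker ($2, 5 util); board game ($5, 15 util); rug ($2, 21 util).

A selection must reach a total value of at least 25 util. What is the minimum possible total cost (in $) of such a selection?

4

Subsets with value ≥ 25, sorted by total cost:
- speaker+rug: cost 4, value 26
- desk lamp+rug: cost 5, value 36
- desk lamp+speaker+rug: cost 7, value 41
Minimum cost: 4 $.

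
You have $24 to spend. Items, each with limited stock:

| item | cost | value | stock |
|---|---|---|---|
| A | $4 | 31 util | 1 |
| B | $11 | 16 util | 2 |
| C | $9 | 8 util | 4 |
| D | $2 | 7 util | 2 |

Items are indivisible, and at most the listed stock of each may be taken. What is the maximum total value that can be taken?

61 util

Top feasible selections:
- 1×A + 1×B + 2×D: cost 19, value 61
- 1×A + 1×B + 1×C: cost 24, value 55
- 1×A + 1×B + 1×D: cost 17, value 54
Best: 61 util.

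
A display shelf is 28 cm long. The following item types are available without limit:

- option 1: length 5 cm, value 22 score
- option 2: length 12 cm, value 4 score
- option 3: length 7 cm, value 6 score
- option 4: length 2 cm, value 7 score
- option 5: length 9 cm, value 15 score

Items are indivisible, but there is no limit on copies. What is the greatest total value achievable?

117 score

Best value-per-unit is option 1 at 22/5; filling with it alone gives 5×22 = 110.
Optimal mix: 5×option 1 + 1×option 4 → length 27, value 117.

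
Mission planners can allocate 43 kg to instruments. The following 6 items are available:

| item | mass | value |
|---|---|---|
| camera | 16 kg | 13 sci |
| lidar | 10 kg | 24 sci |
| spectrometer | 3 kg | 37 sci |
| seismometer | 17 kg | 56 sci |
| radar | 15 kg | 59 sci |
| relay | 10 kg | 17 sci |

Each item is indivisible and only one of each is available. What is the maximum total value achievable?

Check high-value combinations within 43 kg:
- spectrometer+seismometer+radar: mass 3+17+15=35, value 37+56+59=152
- lidar+seismometer+radar: mass 10+17+15=42, value 24+56+59=139
- lidar+spectrometer+radar+relay: mass 10+3+15+10=38, value 24+37+59+17=137
- lidar+spectrometer+seismometer+relay: mass 10+3+17+10=40, value 24+37+56+17=134
Best: 152 sci.

152 sci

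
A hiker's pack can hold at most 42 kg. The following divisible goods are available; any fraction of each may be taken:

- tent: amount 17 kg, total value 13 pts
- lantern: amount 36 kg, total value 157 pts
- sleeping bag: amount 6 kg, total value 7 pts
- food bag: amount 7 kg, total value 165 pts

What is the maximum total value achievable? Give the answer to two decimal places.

Take in order of value per unit:
- food bag (165/7 per unit): all 7 → value 165, running total 165.00
- lantern (157/36 per unit): 35 of 36 → value 35×157/36 = 152.6389, running total 317.64
Total 317.64.

317.64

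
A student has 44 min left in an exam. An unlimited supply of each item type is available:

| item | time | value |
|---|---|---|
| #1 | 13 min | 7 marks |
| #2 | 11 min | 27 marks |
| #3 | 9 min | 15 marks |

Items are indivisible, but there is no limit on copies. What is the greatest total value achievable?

108 marks

Best value-per-unit is #2 at 27/11, and filling with it alone uses time 4×11=44. No mix of the others beats 4×27 = 108.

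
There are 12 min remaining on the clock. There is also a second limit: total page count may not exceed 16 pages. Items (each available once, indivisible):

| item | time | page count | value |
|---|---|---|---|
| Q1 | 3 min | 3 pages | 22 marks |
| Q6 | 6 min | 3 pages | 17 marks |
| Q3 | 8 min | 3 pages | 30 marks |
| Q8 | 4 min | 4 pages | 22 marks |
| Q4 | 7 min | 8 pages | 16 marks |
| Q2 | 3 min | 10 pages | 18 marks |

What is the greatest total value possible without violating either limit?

Feasible sets respecting both limits:
- Q1+Q6+Q2: time 12, page count 16, value 57
- Q1+Q3: time 11, page count 6, value 52
- Q3+Q8: time 12, page count 7, value 52
- Q3+Q2: time 11, page count 13, value 48
Best: 57 marks.

57 marks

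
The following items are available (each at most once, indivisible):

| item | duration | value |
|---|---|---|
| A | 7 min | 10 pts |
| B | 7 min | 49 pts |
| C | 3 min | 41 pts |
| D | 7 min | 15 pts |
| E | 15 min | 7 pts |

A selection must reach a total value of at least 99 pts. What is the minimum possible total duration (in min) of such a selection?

17

Subsets with value ≥ 99, sorted by total duration:
- B+C+D: duration 17, value 105
- A+B+C: duration 17, value 100
Minimum duration: 17 min.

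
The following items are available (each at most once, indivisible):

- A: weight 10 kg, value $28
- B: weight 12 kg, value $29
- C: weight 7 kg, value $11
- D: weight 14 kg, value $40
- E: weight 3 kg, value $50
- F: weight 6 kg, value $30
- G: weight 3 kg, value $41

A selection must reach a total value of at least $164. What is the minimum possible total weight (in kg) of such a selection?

Subsets with value ≥ 164, sorted by total weight:
- C+D+E+F+G: weight 33, value 172
- A+B+E+F+G: weight 34, value 178
- A+D+E+F+G: weight 36, value 189
Minimum weight: 33 kg.

33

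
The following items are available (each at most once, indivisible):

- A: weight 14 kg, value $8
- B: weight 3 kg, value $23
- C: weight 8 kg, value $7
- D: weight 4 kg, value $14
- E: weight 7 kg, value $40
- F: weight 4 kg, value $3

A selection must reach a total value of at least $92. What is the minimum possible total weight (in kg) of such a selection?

36

Subsets with value ≥ 92, sorted by total weight:
- A+B+C+D+E: weight 36, value 92
- A+B+C+D+E+F: weight 40, value 95
Minimum weight: 36 kg.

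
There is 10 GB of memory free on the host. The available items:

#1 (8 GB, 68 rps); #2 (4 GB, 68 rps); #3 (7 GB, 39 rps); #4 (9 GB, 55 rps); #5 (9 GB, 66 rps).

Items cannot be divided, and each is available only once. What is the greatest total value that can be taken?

This is a 0/1 knapsack; check combinations near the capacity.
- #2: memory 4, value 68
- #1: memory 8, value 68
- #5: memory 9, value 66
- #4: memory 9, value 55
Best: 68 rps.

68 rps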